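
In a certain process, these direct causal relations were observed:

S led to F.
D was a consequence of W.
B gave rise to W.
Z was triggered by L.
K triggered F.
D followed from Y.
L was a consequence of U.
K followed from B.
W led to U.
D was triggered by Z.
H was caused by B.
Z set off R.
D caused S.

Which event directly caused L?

U

Upstream contributors include B, W, but only U feeds directly into L.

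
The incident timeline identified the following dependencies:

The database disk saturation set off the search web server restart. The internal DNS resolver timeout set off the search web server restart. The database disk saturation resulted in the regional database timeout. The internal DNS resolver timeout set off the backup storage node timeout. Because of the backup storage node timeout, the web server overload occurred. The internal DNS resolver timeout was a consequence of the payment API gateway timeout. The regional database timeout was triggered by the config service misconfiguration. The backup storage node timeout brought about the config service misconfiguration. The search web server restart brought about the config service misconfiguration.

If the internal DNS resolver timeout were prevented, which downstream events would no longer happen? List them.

the backup storage node timeout, the web server overload

Downstream of the internal DNS resolver timeout: the backup storage node timeout, the web server overload, the search web server restart, the config service misconfiguration, the regional database timeout.
Of those, still caused via another path: the search web server restart, the config service misconfiguration, the regional database timeout.
The remainder have no surviving cause.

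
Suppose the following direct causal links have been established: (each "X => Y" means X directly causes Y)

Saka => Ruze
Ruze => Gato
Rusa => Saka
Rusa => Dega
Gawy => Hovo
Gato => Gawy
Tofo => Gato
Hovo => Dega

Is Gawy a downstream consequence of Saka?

There is a causal chain: Saka → Ruze → Gato → Gawy.

Yes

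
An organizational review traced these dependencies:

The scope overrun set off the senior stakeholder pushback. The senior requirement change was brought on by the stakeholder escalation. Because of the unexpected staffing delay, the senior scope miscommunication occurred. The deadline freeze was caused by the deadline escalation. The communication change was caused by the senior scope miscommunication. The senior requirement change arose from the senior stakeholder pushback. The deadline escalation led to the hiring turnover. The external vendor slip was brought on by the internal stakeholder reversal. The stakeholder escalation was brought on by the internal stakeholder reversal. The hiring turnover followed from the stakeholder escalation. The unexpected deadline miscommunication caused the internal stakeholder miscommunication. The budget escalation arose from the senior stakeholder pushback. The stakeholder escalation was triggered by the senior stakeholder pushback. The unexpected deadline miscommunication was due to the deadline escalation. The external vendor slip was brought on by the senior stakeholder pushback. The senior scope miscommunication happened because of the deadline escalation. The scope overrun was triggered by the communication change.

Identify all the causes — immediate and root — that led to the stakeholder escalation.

the communication change, the deadline escalation, the internal stakeholder reversal, the scope overrun, the senior scope miscommunication, the senior stakeholder pushback, the unexpected staffing delay

Immediate causes of the stakeholder escalation: the internal stakeholder reversal, the senior stakeholder pushback.
Further upstream: the deadline escalation, the unexpected staffing delay, the senior scope miscommunication, the communication change, the scope overrun.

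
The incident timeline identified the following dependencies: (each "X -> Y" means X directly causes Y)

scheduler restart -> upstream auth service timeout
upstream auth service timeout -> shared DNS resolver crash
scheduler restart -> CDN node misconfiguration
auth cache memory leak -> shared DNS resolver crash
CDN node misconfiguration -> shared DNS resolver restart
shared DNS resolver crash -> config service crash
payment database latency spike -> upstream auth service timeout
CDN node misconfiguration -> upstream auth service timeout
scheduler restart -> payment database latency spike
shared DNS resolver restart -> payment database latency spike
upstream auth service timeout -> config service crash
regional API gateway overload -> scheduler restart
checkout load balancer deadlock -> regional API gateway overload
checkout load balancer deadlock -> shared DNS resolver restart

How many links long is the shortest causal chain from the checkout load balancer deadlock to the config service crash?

4

Shortest chain: the checkout load balancer deadlock → the regional API gateway overload → the scheduler restart → the upstream auth service timeout → the config service crash.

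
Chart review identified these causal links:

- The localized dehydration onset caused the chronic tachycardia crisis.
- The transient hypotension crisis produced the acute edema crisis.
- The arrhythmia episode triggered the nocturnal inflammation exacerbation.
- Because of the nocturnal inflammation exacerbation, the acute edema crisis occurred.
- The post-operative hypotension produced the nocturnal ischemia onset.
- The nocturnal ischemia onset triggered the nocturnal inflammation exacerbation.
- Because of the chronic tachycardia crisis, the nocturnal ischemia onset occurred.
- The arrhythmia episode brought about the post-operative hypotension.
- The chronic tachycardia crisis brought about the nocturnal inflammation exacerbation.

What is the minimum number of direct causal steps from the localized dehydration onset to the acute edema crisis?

Shortest chain: the localized dehydration onset → the chronic tachycardia crisis → the nocturnal inflammation exacerbation → the acute edema crisis.

3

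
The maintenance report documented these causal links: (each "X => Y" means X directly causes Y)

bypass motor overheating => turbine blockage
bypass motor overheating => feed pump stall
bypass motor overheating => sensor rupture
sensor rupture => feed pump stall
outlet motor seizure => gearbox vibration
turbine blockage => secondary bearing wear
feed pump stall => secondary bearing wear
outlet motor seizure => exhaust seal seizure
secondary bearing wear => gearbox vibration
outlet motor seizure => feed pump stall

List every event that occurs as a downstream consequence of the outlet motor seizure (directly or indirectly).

the exhaust seal seizure, the feed pump stall, the gearbox vibration, the secondary bearing wear

Direct effects: the feed pump stall, the gearbox vibration, the exhaust seal seizure.
2 steps out: the secondary bearing wear.
Not reachable from it: the bypass motor overheating, the sensor rupture, the turbine blockage.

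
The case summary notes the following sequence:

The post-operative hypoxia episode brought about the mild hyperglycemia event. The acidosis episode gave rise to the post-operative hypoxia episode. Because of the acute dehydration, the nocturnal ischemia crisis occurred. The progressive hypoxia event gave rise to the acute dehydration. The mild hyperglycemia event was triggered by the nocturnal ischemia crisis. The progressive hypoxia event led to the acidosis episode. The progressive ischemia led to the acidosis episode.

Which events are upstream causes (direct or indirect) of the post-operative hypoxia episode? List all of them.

Immediate cause of the post-operative hypoxia episode: the acidosis episode.
Further upstream: the progressive hypoxia event, the progressive ischemia.

the acidosis episode, the progressive hypoxia event, the progressive ischemia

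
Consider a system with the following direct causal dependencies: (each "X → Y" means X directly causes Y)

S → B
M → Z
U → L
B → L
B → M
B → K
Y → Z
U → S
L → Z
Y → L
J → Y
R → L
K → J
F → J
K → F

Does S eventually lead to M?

There is a causal chain: S → B → M.

Yes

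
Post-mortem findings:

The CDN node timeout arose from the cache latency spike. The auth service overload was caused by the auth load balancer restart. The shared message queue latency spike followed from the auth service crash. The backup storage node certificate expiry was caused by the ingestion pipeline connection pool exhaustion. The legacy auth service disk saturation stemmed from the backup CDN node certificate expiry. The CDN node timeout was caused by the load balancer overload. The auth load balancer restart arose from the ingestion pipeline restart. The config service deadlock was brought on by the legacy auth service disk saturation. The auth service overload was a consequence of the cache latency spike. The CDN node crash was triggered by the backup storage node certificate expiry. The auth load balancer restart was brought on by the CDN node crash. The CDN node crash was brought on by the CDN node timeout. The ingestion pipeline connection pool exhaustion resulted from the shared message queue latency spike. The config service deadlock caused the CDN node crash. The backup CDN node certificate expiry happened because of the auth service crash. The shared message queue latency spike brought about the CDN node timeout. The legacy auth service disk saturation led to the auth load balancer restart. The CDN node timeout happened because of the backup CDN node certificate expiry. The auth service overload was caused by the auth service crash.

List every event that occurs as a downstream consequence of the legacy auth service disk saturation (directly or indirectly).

Direct effects: the config service deadlock, the auth load balancer restart.
2 steps out: the CDN node crash, the auth service overload.
Not reachable from it: the ingestion pipeline restart, the auth service crash, the shared message queue latency spike, the backup CDN node certificate expiry, the ingestion pipeline connection pool exhaustion, the backup storage node certificate expiry, the cache latency spike, the load balancer overload, the CDN node timeout.

the CDN node crash, the auth load balancer restart, the auth service overload, the config service deadlock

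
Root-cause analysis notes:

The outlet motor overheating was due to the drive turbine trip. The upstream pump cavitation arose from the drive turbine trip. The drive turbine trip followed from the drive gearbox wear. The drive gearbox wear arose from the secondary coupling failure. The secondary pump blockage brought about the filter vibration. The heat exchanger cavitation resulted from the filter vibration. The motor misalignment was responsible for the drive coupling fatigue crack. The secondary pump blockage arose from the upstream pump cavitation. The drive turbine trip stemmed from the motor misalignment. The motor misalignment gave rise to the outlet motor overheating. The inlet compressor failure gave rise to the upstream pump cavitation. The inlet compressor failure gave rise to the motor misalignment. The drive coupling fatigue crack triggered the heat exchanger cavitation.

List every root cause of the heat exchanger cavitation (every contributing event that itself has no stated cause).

the inlet compressor failure, the secondary coupling failure

Tracing upstream from the heat exchanger cavitation: the heat exchanger cavitation ← the drive coupling fatigue crack ← the motor misalignment ← the inlet compressor failure.
A separate upstream branch: the heat exchanger cavitation ← the filter vibration ← the secondary pump blockage ← the upstream pump cavitation ← the drive turbine trip ← the drive gearbox wear ← the secondary coupling failure.
Each of those chain origins has no stated cause.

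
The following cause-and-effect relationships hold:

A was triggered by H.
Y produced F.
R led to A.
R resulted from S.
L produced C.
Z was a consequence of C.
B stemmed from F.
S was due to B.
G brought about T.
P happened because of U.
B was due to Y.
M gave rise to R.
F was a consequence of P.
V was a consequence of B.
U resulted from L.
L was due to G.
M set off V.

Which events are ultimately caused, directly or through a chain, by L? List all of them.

Direct effects: U, C.
2 steps out: P, Z.
3 steps out: F.
4 steps out: B.
5 steps out: S, V.
6 steps out: R.
7 steps out: A.
Not reachable from it: G, Y, H, M, T.

A, B, C, F, P, R, S, U, V, Z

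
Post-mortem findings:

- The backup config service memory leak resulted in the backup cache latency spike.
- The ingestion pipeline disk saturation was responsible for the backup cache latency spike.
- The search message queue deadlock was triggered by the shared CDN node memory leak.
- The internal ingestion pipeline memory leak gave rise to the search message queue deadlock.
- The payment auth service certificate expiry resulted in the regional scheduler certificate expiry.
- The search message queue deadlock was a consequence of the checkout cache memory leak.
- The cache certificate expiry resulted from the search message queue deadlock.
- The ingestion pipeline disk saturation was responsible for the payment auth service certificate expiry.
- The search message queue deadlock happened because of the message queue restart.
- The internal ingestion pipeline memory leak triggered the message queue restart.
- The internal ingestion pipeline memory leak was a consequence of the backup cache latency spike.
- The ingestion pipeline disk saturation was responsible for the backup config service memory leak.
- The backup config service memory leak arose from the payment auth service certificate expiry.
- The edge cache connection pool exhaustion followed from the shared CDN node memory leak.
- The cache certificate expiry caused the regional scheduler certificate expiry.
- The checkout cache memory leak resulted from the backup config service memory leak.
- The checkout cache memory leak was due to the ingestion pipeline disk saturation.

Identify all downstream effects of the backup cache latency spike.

the cache certificate expiry, the internal ingestion pipeline memory leak, the message queue restart, the regional scheduler certificate expiry, the search message queue deadlock

Direct effects: the internal ingestion pipeline memory leak.
2 steps out: the message queue restart, the search message queue deadlock.
3 steps out: the cache certificate expiry.
4 steps out: the regional scheduler certificate expiry.
Not reachable from it: the shared CDN node memory leak, the edge cache connection pool exhaustion, the ingestion pipeline disk saturation, the payment auth service certificate expiry, the backup config service memory leak, the checkout cache memory leak.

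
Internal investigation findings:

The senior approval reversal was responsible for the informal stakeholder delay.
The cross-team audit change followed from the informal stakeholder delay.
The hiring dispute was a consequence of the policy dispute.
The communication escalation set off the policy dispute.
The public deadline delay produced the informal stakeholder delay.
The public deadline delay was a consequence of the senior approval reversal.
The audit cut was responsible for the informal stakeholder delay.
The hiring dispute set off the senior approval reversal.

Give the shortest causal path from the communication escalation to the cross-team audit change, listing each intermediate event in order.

the communication escalation → the policy dispute → the hiring dispute → the senior approval reversal → the informal stakeholder delay → the cross-team audit change

the communication escalation → the policy dispute
the policy dispute → the hiring dispute
the hiring dispute → the senior approval reversal
the senior approval reversal → the informal stakeholder delay
the informal stakeholder delay → the cross-team audit change
Length: 5 steps.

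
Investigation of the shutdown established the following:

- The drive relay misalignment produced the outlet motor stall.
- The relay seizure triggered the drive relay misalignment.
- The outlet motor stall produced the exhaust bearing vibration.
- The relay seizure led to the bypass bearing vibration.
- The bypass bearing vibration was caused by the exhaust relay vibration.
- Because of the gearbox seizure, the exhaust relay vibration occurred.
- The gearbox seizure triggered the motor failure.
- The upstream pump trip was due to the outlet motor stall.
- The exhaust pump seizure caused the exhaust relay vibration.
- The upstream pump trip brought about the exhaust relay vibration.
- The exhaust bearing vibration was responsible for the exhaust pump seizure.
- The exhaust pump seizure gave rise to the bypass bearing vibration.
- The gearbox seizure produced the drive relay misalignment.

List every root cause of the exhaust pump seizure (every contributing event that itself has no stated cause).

Tracing upstream from the exhaust pump seizure: the exhaust pump seizure ← the exhaust bearing vibration ← the outlet motor stall ← the drive relay misalignment ← the relay seizure.
A separate upstream branch: the exhaust pump seizure ← the exhaust bearing vibration ← the outlet motor stall ← the drive relay misalignment ← the gearbox seizure.
Each of those chain origins has no stated cause.

the gearbox seizure, the relay seizure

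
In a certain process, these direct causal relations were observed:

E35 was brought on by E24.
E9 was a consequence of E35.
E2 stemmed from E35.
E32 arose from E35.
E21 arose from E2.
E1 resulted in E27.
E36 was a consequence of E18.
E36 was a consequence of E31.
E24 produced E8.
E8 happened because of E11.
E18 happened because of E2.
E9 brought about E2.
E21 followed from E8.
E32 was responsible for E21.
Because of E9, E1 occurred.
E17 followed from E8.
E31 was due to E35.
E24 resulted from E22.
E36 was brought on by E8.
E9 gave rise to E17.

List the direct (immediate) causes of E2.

E35, E9

Upstream contributors include E22, E24, but only E35, E9 feed directly into E2.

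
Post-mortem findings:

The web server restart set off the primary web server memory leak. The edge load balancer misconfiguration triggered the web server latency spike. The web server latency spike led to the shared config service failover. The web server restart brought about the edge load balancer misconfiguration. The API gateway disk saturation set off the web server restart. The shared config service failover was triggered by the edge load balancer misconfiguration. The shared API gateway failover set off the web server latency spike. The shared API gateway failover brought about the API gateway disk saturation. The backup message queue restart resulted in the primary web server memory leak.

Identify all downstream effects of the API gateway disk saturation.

the edge load balancer misconfiguration, the primary web server memory leak, the shared config service failover, the web server latency spike, the web server restart

Direct effects: the web server restart.
2 steps out: the primary web server memory leak, the edge load balancer misconfiguration.
3 steps out: the web server latency spike, the shared config service failover.
Not reachable from it: the shared API gateway failover, the backup message queue restart.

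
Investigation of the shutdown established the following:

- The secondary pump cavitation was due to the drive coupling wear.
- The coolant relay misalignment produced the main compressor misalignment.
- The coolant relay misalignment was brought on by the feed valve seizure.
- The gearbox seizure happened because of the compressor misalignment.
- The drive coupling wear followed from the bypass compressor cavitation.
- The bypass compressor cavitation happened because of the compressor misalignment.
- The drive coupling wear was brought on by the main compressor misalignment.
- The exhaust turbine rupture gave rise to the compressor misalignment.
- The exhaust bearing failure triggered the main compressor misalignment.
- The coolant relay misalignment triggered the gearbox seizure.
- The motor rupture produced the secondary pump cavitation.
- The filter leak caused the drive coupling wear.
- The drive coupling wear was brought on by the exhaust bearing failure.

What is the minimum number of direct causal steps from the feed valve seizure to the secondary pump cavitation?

Shortest chain: the feed valve seizure → the coolant relay misalignment → the main compressor misalignment → the drive coupling wear → the secondary pump cavitation.

4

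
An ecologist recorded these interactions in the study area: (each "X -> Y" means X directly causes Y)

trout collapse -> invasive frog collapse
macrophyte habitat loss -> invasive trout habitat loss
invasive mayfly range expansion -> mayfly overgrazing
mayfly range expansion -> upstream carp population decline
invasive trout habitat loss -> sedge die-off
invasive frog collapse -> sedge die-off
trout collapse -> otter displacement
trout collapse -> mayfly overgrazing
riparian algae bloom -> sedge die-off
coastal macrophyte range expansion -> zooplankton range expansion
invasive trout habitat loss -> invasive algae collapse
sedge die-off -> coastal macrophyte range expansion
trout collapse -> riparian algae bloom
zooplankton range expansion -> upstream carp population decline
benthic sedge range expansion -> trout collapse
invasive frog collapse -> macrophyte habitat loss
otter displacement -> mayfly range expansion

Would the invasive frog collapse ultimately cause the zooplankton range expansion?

Yes

There is a causal chain: the invasive frog collapse → the sedge die-off → the coastal macrophyte range expansion → the zooplankton range expansion.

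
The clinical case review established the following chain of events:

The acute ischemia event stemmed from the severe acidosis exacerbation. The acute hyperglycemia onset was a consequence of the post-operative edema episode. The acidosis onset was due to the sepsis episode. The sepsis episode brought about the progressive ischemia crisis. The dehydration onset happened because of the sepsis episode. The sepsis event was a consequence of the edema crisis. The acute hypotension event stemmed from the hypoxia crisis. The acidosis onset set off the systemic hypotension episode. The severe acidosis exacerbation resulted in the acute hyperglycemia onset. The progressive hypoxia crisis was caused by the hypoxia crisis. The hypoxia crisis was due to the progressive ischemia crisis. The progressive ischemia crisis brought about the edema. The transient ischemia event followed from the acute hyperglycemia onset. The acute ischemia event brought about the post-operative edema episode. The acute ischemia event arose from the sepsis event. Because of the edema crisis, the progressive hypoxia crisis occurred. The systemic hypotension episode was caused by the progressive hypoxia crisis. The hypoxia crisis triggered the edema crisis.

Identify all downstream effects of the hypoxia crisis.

the acute hyperglycemia onset, the acute hypotension event, the acute ischemia event, the edema crisis, the post-operative edema episode, the progressive hypoxia crisis, the sepsis event, the systemic hypotension episode, the transient ischemia event

Direct effects: the edema crisis, the acute hypotension event, the progressive hypoxia crisis.
2 steps out: the sepsis event, the systemic hypotension episode.
3 steps out: the acute ischemia event.
4 steps out: the post-operative edema episode.
5 steps out: the acute hyperglycemia onset.
6 steps out: the transient ischemia event.
Not reachable from it: the sepsis episode, the acidosis onset, the progressive ischemia crisis, the severe acidosis exacerbation, the dehydration onset, the edema.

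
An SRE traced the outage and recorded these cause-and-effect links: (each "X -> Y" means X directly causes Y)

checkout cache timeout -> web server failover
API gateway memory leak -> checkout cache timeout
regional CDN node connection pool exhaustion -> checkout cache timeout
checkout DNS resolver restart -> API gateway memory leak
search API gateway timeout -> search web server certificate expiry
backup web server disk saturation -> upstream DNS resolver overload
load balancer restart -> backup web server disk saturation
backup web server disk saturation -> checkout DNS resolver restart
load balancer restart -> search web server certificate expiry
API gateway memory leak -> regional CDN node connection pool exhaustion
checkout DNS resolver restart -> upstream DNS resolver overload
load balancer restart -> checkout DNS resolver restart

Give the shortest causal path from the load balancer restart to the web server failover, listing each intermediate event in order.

the load balancer restart → the checkout DNS resolver restart
the checkout DNS resolver restart → the API gateway memory leak
the API gateway memory leak → the checkout cache timeout
the checkout cache timeout → the web server failover
Length: 4 steps.

the load balancer restart → the checkout DNS resolver restart → the API gateway memory leak → the checkout cache timeout → the web server failover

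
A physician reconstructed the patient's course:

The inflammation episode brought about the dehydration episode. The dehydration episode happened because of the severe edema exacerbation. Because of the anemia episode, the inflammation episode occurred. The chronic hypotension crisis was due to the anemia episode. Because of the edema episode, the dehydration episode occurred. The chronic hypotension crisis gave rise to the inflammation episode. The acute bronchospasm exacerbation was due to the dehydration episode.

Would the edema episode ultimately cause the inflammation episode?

No

The edema episode leads to the dehydration episode, the acute bronchospasm exacerbation; the inflammation episode is not among them.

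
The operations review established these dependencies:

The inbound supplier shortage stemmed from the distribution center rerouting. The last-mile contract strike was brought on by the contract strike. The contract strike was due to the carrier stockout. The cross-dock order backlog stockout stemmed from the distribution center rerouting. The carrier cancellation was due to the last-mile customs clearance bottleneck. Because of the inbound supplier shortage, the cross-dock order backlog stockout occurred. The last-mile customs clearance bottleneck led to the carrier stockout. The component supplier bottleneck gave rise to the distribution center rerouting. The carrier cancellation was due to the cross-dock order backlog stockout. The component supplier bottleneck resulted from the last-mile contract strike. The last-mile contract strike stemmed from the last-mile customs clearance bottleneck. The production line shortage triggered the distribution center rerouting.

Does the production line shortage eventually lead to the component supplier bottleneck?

No

The production line shortage leads to the distribution center rerouting, the inbound supplier shortage, the cross-dock order backlog stockout, the carrier cancellation; the component supplier bottleneck is not among them.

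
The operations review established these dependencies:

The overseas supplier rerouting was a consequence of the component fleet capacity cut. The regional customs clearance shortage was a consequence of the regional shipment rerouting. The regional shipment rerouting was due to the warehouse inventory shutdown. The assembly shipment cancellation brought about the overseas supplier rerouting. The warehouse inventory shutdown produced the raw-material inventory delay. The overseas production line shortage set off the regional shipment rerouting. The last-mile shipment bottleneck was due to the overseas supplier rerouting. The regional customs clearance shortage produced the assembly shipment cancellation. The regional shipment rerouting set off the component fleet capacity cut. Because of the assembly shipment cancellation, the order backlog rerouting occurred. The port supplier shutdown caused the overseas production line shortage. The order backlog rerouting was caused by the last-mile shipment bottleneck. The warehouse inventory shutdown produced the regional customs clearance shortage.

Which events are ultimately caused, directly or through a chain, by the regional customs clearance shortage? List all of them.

the assembly shipment cancellation, the last-mile shipment bottleneck, the order backlog rerouting, the overseas supplier rerouting

Direct effects: the assembly shipment cancellation.
2 steps out: the overseas supplier rerouting, the order backlog rerouting.
3 steps out: the last-mile shipment bottleneck.
Not reachable from it: the port supplier shutdown, the overseas production line shortage, the warehouse inventory shutdown, the regional shipment rerouting, the component fleet capacity cut, the raw-material inventory delay.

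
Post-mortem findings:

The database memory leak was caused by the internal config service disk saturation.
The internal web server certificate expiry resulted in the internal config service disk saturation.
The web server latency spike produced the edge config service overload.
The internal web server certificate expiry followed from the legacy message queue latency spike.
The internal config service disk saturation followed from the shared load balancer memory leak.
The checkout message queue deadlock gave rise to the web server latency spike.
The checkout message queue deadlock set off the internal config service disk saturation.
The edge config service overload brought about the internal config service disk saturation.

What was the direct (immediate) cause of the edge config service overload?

the web server latency spike

Upstream contributors include the checkout message queue deadlock, but only the web server latency spike feeds directly into the edge config service overload.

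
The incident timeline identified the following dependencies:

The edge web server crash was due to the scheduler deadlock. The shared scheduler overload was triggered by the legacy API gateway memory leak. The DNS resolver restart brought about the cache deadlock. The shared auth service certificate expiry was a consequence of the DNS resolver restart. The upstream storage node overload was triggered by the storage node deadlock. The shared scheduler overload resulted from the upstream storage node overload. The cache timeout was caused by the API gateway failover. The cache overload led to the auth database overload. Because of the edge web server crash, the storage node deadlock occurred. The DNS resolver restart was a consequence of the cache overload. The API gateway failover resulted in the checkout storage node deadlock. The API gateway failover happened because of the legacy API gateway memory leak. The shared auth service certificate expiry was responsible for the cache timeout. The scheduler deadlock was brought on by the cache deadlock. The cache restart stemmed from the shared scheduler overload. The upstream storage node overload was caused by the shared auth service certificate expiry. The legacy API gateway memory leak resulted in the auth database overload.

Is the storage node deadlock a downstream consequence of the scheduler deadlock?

Yes

There is a causal chain: the scheduler deadlock → the edge web server crash → the storage node deadlock.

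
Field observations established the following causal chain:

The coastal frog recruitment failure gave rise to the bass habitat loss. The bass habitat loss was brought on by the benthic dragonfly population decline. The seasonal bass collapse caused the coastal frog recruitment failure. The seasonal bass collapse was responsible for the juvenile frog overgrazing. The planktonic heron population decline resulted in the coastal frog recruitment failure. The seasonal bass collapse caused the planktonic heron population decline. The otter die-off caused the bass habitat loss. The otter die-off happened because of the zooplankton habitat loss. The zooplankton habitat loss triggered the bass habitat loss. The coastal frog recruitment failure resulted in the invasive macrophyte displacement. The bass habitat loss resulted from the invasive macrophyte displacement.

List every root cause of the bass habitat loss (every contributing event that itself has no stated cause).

the benthic dragonfly population decline, the seasonal bass collapse, the zooplankton habitat loss

Tracing upstream from the bass habitat loss: the bass habitat loss ← the zooplankton habitat loss.
A separate upstream branch: the bass habitat loss ← the coastal frog recruitment failure ← the seasonal bass collapse.
A separate upstream branch: the bass habitat loss ← the benthic dragonfly population decline.
Each of those chain origins has no stated cause.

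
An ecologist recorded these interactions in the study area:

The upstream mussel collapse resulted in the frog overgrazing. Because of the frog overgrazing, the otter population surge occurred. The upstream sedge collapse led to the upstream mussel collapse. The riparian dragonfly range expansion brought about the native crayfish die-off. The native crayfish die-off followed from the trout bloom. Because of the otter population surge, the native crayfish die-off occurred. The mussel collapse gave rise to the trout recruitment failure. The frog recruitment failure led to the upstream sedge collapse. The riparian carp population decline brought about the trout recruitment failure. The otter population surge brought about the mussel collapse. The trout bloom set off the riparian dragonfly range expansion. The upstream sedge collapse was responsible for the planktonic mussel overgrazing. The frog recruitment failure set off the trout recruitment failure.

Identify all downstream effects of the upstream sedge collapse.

Direct effects: the planktonic mussel overgrazing, the upstream mussel collapse.
2 steps out: the frog overgrazing.
3 steps out: the otter population surge.
4 steps out: the native crayfish die-off, the mussel collapse.
5 steps out: the trout recruitment failure.
Not reachable from it: the frog recruitment failure, the riparian carp population decline, the trout bloom, the riparian dragonfly range expansion.

the frog overgrazing, the mussel collapse, the native crayfish die-off, the otter population surge, the planktonic mussel overgrazing, the trout recruitment failure, the upstream mussel collapse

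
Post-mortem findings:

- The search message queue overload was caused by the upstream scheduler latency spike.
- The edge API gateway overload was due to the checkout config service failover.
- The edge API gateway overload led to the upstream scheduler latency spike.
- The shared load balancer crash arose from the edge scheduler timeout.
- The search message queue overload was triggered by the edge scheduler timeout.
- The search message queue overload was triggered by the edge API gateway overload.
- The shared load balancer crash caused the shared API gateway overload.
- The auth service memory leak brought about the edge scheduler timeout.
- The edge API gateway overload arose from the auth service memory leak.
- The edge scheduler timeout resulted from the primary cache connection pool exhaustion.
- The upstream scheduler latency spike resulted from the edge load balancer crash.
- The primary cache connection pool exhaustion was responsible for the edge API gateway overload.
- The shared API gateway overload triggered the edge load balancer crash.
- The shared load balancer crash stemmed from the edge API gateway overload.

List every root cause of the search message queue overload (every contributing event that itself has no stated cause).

the auth service memory leak, the checkout config service failover, the primary cache connection pool exhaustion

Tracing upstream from the search message queue overload: the search message queue overload ← the edge API gateway overload ← the primary cache connection pool exhaustion.
A separate upstream branch: the search message queue overload ← the edge API gateway overload ← the checkout config service failover.
A separate upstream branch: the search message queue overload ← the edge API gateway overload ← the auth service memory leak.
Each of those chain origins has no stated cause.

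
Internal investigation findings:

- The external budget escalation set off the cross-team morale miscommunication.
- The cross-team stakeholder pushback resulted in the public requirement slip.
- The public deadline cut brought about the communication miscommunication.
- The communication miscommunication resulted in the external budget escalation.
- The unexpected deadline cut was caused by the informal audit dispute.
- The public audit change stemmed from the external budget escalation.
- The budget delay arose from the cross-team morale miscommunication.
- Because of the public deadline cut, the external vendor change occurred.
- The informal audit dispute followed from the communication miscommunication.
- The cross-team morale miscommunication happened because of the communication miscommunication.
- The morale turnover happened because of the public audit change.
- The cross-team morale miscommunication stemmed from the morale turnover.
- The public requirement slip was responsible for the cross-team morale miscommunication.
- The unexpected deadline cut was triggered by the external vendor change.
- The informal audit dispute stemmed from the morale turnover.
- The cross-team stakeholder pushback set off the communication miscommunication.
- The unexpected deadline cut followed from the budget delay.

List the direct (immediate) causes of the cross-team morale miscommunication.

Upstream contributors include the cross-team stakeholder pushback, the public deadline cut, the public audit change, but only the communication miscommunication, the external budget escalation, the morale turnover, the public requirement slip feed directly into the cross-team morale miscommunication.

the communication miscommunication, the external budget escalation, the morale turnover, the public requirement slip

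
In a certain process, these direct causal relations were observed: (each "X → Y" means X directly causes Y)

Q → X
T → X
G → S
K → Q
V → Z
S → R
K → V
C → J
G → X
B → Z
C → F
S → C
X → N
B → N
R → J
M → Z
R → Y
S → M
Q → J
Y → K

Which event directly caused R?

Upstream contributors include G, but only S feeds directly into R.

S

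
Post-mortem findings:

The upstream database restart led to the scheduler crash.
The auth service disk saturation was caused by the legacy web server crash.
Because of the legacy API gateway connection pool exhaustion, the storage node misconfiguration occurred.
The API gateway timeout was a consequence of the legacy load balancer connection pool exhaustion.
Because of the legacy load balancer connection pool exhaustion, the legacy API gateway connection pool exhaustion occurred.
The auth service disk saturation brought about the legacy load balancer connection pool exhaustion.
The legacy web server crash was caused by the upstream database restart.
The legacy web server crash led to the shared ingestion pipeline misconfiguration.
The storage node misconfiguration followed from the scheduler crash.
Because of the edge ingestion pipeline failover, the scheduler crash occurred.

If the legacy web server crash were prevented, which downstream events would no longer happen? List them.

Downstream of the legacy web server crash: the auth service disk saturation, the legacy load balancer connection pool exhaustion, the legacy API gateway connection pool exhaustion, the storage node misconfiguration, the API gateway timeout, the shared ingestion pipeline misconfiguration.
Of those, still caused via another path: the storage node misconfiguration.
The remainder have no surviving cause.

the API gateway timeout, the auth service disk saturation, the legacy API gateway connection pool exhaustion, the legacy load balancer connection pool exhaustion, the shared ingestion pipeline misconfiguration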